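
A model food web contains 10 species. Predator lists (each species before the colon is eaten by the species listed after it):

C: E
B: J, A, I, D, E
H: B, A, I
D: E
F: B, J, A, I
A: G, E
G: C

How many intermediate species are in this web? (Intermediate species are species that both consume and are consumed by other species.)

5

Intermediate species (has both prey and predators): B, A, D, G, C.
Count: 5.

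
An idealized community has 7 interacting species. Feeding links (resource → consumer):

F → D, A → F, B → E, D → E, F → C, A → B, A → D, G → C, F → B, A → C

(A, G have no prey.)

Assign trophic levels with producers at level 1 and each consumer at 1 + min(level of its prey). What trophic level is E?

A is a producer → level 1.
B eats A → level 2.
E eats B → level 3.
No prey of E is below level 2, so 3 is the minimum.

Trophic level 3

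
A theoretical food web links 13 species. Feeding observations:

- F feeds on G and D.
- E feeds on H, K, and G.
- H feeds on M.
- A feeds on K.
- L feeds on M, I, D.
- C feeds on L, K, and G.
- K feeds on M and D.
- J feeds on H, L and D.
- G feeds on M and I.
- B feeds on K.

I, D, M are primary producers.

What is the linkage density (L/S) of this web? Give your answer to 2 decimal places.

L/S = 1.62

There are L = 21 links among S = 13 species.
L/S = 21/13 = 1.6154 ≈ 1.62.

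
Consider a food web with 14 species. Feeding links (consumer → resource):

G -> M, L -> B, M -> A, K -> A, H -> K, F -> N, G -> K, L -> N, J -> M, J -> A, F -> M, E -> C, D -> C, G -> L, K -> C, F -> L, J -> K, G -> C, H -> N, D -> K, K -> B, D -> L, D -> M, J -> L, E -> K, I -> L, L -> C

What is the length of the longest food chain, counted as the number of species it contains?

One longest chain: C → L → I.
It has 3 species and 2 links.

3 species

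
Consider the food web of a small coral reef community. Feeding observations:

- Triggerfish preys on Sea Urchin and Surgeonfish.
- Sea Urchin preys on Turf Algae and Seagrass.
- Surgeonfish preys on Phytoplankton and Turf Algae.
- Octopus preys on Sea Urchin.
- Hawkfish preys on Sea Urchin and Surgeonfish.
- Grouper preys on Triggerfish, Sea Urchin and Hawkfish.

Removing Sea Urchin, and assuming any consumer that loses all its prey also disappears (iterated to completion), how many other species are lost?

Remove Sea Urchin.
Round 1: Octopus (all prey gone) → extinct.
No further losses. Total secondary extinctions: 1.

1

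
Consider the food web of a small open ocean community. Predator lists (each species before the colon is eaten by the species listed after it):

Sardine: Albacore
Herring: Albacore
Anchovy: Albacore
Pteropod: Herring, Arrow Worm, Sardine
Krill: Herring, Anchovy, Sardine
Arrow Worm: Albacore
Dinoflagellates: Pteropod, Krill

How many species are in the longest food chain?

One longest chain: Dinoflagellates → Pteropod → Herring → Albacore.
It has 4 species and 3 links.

4 species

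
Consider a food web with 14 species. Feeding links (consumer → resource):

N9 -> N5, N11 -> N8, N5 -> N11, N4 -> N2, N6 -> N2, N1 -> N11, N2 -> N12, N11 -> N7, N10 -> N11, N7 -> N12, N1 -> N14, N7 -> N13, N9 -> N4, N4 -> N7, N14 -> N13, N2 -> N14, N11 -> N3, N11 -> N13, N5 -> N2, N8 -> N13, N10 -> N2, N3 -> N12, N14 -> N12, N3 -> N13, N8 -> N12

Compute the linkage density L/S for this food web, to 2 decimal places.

There are L = 25 links among S = 14 species.
L/S = 25/14 = 1.7857 ≈ 1.79.

L/S = 1.79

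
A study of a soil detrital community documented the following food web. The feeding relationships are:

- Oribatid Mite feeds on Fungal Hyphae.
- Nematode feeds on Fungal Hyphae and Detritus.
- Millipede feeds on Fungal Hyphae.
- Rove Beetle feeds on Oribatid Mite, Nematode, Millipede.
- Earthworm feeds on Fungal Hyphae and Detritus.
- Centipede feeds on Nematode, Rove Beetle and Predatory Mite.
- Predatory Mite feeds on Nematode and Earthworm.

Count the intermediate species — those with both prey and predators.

6

Intermediate species (has both prey and predators): Oribatid Mite, Nematode, Earthworm, Millipede, Predatory Mite, Rove Beetle.
Count: 6.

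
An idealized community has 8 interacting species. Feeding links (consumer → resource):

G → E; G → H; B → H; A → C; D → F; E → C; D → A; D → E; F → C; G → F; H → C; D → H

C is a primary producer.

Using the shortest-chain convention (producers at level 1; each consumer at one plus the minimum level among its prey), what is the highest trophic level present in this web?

3

Producers (level 1): C.
Following each consumer down to its lowest-level prey: C → E → D (levels 1 through 3).
All prey of D (E 2, H 2, A 2, F 2) are at level 2 or above, so D is at level 1 + 2 = 3.
Every consumer has at least one prey at level 2 or below, so none exceeds level 3.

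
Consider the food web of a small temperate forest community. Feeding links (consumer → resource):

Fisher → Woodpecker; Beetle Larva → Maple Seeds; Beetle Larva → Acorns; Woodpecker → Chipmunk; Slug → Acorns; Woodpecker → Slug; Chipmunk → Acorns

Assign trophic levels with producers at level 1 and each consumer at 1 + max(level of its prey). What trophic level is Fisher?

Acorns is a producer → level 1.
Chipmunk eats Acorns → level 2.
Woodpecker eats Chipmunk (level 2); other prey at levels: Slug 2 → level 3.
Fisher eats Woodpecker → level 4.

Trophic level 4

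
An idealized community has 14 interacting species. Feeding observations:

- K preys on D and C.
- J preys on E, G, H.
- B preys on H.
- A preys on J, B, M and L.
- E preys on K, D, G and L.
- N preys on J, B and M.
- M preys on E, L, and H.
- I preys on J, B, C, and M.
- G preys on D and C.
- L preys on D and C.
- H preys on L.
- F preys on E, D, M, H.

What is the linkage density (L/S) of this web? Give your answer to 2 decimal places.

L/S = 2.36

There are L = 33 links among S = 14 species.
L/S = 33/14 = 2.3571 ≈ 2.36.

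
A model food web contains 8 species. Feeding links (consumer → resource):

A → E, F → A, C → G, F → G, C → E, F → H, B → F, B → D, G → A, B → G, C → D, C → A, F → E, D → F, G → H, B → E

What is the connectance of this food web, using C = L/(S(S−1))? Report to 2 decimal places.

C = 0.29

The web has S = 8 species and L = 16 feeding links.
C = L / (S(S−1)) = 16 / 56 = 0.2857 ≈ 0.29.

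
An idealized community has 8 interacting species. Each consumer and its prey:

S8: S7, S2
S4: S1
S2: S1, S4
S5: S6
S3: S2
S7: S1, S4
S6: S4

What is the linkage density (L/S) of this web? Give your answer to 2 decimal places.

L/S = 1.25

There are L = 10 links among S = 8 species.
L/S = 10/8 = 1.2500 ≈ 1.25.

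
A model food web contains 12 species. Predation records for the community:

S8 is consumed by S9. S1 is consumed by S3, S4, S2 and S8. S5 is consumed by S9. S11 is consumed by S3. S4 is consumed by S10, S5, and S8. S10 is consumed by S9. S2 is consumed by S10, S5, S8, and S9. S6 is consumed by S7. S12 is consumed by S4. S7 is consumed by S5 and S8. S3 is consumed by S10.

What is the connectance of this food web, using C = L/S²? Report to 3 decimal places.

The web has S = 12 species and L = 20 feeding links.
C = L / S² = 20 / 144 = 0.1389 ≈ 0.139.

C = 0.139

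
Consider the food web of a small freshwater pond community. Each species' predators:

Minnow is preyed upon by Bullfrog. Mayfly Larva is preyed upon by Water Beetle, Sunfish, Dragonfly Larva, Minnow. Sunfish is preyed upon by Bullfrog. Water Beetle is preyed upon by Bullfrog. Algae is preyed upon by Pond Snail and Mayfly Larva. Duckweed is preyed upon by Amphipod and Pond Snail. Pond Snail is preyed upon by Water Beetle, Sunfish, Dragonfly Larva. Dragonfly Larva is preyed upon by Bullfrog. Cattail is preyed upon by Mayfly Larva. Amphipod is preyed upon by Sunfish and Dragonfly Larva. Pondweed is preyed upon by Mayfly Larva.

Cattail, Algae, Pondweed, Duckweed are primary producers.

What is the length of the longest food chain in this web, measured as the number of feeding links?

One longest chain: Cattail → Mayfly Larva → Dragonfly Larva → Bullfrog.
It has 4 species and 3 links.

3 links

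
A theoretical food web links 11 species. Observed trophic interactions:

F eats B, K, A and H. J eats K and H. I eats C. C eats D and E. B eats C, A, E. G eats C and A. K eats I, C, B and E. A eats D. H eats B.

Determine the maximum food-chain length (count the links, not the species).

One longest chain: D → C → I → K → F.
It has 5 species and 4 links.

4 links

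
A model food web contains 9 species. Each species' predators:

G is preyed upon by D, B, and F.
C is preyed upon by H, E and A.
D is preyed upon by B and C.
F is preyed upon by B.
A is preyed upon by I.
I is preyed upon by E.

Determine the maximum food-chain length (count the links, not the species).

5 links

One longest chain: G → D → C → A → I → E.
It has 6 species and 5 links.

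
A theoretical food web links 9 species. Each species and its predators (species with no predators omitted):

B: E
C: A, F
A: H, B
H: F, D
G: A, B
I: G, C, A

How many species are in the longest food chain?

One longest chain: I → G → A → H → F.
It has 5 species and 4 links.

5 species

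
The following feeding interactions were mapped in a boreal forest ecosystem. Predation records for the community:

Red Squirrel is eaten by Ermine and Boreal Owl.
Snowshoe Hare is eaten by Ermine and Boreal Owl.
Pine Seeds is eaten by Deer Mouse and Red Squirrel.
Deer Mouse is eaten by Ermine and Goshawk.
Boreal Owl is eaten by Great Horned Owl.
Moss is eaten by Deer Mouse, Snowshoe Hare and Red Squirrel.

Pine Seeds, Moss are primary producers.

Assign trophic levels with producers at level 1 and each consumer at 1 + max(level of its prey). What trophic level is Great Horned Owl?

Trophic level 4

Moss is a producer → level 1.
Snowshoe Hare eats Moss → level 2.
Boreal Owl eats Snowshoe Hare (level 2); other prey at levels: Red Squirrel 2 → level 3.
Great Horned Owl eats Boreal Owl → level 4.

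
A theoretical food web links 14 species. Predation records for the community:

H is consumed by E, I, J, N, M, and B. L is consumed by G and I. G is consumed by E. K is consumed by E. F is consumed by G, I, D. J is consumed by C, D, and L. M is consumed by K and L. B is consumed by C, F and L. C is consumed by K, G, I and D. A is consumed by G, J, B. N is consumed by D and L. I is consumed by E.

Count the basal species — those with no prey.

Basal species (no prey listed): A, H.
Count: 2.

2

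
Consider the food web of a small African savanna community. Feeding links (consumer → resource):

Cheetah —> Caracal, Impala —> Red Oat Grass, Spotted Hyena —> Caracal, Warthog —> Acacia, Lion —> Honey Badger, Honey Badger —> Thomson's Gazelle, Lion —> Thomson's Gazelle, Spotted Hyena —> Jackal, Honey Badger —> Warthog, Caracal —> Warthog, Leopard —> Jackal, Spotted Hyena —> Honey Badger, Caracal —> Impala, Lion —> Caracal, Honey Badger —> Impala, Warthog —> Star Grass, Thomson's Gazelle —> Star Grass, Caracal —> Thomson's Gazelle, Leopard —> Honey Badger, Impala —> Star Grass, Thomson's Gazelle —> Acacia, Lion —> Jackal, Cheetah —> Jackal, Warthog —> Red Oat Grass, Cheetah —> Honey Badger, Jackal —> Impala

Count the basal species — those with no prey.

3

Basal species (no prey listed): Star Grass, Acacia, Red Oat Grass.
Count: 3.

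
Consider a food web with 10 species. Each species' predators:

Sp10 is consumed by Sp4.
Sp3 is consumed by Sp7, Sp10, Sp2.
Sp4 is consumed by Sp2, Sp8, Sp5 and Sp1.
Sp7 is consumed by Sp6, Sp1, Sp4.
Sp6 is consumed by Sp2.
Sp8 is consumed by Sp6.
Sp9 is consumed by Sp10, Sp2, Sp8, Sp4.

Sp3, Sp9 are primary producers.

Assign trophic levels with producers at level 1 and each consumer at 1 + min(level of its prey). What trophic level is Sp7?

Trophic level 2

Sp3 is a producer → level 1.
Sp7 eats Sp3 → level 2.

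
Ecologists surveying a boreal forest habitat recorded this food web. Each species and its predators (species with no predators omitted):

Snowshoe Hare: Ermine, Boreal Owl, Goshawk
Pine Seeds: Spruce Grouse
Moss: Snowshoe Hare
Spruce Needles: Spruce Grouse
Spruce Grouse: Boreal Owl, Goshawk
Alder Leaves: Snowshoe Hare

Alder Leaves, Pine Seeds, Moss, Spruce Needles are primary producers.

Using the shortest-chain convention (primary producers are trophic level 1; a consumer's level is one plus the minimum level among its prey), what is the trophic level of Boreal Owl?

Alder Leaves is a producer → level 1.
Snowshoe Hare eats Alder Leaves → level 2.
Boreal Owl eats Snowshoe Hare → level 3.
No prey of Boreal Owl is below level 2, so 3 is the minimum.

Trophic level 3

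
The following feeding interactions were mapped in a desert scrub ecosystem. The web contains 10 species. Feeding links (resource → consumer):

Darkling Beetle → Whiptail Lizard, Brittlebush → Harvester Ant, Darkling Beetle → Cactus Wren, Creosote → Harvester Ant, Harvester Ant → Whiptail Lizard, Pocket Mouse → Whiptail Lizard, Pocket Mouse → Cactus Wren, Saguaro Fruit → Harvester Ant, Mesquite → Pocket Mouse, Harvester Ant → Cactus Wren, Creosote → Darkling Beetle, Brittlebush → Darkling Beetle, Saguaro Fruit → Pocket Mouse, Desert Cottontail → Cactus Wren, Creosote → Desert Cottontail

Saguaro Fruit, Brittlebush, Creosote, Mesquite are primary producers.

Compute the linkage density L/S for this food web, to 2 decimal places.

There are L = 15 links among S = 10 species.
L/S = 15/10 = 1.5000 ≈ 1.50.

L/S = 1.50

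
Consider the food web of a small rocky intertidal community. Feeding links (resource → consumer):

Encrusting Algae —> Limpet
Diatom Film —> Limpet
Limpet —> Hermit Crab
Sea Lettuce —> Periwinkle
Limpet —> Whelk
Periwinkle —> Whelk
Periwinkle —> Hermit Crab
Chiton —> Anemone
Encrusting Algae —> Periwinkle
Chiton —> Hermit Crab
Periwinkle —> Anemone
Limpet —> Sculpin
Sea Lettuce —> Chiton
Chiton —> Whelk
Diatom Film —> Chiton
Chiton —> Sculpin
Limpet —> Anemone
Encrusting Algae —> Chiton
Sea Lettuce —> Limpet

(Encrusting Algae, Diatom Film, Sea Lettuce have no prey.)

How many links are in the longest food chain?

One longest chain: Encrusting Algae → Chiton → Sculpin.
It has 3 species and 2 links.

2 links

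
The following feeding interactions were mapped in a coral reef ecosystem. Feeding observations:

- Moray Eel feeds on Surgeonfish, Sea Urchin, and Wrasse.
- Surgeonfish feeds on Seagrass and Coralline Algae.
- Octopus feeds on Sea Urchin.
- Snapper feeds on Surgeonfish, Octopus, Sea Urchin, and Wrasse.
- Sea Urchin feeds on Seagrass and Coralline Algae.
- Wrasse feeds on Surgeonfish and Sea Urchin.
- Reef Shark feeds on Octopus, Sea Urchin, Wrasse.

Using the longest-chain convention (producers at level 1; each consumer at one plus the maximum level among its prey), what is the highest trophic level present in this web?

4

Producers (level 1): Coralline Algae, Seagrass.
Coralline Algae → Sea Urchin → Wrasse → Snapper gives Snapper level 4.
No species has a prey at level 4, so no species reaches level 5.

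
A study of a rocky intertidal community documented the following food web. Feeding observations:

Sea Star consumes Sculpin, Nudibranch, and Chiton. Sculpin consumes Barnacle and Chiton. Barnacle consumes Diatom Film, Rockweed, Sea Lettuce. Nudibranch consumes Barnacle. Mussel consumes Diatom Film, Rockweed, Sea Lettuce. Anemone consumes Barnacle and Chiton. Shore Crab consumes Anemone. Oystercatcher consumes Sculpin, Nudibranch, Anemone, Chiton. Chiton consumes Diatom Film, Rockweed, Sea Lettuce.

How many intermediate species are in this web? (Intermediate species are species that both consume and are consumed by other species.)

Intermediate species (has both prey and predators): Barnacle, Chiton, Nudibranch, Sculpin, Anemone.
Count: 5.

5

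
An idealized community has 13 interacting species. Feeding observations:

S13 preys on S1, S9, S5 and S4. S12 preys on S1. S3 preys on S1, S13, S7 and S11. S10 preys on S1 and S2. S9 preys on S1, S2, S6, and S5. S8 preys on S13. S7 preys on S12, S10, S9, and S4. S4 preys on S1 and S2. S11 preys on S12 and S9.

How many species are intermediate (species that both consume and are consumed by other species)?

7

Intermediate species (has both prey and predators): S4, S9, S12, S10, S11, S7, S13.
Count: 7.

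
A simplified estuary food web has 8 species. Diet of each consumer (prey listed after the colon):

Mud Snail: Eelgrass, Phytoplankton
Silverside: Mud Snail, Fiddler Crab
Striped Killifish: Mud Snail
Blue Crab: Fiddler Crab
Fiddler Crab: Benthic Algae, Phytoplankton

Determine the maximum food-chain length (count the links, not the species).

One longest chain: Benthic Algae → Fiddler Crab → Blue Crab.
It has 3 species and 2 links.

2 links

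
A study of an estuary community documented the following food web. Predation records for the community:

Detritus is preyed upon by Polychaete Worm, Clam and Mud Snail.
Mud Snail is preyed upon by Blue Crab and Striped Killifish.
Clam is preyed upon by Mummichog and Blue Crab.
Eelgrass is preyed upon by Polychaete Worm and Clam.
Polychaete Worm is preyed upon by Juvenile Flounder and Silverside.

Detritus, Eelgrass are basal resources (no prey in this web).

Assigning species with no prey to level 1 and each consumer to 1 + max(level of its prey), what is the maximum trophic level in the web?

Basal resources (level 1): Detritus, Eelgrass.
Detritus → Polychaete Worm → Silverside gives Silverside level 3.
No species has a prey at level 3, so no species reaches level 4.

3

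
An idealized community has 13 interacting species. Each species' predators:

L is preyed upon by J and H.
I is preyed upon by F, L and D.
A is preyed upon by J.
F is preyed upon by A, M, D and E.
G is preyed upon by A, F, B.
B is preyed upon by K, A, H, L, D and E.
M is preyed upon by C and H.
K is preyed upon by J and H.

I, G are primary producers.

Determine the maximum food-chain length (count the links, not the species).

One longest chain: G → B → L → J.
It has 4 species and 3 links.

3 links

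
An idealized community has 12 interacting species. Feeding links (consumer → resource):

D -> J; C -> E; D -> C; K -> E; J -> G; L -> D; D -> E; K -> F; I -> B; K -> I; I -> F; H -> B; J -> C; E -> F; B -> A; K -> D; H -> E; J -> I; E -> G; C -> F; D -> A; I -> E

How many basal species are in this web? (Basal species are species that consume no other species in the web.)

3

Basal species (no prey listed): A, F, G.
Count: 3.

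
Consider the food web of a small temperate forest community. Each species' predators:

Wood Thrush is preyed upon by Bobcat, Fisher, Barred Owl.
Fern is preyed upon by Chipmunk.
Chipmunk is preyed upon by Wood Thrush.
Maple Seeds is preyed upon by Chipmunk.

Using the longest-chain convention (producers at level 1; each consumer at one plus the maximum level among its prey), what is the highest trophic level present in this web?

Producers (level 1): Fern, Maple Seeds.
Fern → Chipmunk → Wood Thrush → Bobcat gives Bobcat level 4.
No species has a prey at level 4, so no species reaches level 5.

4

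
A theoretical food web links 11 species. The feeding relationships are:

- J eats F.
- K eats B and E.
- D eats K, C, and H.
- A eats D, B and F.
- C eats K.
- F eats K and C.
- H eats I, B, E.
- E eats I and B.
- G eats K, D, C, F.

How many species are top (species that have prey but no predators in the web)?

Top species (has prey, but nothing eats it): G, A, J.
Count: 3.

3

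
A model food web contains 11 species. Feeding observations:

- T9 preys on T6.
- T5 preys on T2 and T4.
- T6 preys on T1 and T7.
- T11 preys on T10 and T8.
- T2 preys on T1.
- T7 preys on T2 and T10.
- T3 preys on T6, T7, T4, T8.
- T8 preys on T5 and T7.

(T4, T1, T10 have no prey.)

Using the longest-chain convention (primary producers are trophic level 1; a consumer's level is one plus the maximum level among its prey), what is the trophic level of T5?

Trophic level 3

T1 is a producer → level 1.
T2 eats T1 → level 2.
T5 eats T2 (level 2); other prey at levels: T4 1 → level 3.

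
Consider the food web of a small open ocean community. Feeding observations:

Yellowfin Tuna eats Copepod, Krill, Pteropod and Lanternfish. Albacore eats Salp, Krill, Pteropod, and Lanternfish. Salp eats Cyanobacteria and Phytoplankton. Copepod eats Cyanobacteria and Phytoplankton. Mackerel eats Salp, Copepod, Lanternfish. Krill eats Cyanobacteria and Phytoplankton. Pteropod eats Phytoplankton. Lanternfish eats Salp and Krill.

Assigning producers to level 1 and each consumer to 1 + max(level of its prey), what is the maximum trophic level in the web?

Producers (level 1): Cyanobacteria, Phytoplankton.
Cyanobacteria → Salp → Lanternfish → Albacore gives Albacore level 4.
No species has a prey at level 4, so no species reaches level 5.

4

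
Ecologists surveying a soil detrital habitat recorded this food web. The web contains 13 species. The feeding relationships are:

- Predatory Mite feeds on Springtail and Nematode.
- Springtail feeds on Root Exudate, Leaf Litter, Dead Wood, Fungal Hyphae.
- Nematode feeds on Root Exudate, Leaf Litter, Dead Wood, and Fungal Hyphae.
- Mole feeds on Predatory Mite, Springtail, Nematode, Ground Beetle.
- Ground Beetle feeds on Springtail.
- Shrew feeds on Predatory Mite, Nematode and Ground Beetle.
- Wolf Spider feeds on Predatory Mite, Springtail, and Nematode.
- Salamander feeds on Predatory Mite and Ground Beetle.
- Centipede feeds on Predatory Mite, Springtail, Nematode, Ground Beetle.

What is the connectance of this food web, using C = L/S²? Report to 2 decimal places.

C = 0.16

The web has S = 13 species and L = 27 feeding links.
C = L / S² = 27 / 169 = 0.1598 ≈ 0.16.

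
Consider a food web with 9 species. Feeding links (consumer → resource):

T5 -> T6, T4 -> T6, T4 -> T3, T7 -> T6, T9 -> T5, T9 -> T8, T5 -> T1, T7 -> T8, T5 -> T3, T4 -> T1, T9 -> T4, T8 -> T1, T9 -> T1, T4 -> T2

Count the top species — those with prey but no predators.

Top species (has prey, but nothing eats it): T7, T9.
Count: 2.

2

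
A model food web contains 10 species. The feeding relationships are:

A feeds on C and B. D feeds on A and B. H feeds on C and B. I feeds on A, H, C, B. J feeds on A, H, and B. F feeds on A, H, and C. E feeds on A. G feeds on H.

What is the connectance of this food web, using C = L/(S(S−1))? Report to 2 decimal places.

The web has S = 10 species and L = 18 feeding links.
C = L / (S(S−1)) = 18 / 90 = 0.2000 ≈ 0.20.

C = 0.20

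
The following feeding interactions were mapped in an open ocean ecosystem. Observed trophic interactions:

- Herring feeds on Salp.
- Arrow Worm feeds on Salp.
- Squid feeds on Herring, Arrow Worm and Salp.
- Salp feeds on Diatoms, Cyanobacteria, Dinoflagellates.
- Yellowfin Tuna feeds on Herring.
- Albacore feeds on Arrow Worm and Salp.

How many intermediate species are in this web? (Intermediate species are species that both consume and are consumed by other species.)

Intermediate species (has both prey and predators): Salp, Herring, Arrow Worm.
Count: 3.

3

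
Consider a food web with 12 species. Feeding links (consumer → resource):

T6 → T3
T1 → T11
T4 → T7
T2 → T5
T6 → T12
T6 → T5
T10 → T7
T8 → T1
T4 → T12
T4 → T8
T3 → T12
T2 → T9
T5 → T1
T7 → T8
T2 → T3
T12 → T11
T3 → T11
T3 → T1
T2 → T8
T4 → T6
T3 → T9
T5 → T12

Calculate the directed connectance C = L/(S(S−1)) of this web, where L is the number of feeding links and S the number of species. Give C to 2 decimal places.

The web has S = 12 species and L = 22 feeding links.
C = L / (S(S−1)) = 22 / 132 = 0.1667 ≈ 0.17.

C = 0.17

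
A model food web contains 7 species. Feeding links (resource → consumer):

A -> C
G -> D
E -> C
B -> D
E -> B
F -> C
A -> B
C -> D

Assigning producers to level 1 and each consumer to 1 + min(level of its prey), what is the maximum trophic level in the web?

2

Producers (level 1): E, F, G, A.
Following each consumer down to its lowest-level prey: E → C (levels 1 through 2).
All prey of C (E 1, F 1, A 1) are at level 1 or above, so C is at level 1 + 1 = 2.
Every consumer has at least one prey at level 1 or below, so none exceeds level 2.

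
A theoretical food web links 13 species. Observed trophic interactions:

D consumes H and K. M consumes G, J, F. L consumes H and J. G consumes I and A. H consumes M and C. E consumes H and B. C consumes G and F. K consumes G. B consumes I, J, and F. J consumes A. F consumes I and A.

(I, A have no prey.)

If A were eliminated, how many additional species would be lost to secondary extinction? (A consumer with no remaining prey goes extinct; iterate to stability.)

Remove A.
Round 1: J (all prey gone) → extinct.
No further losses. Total secondary extinctions: 1.

1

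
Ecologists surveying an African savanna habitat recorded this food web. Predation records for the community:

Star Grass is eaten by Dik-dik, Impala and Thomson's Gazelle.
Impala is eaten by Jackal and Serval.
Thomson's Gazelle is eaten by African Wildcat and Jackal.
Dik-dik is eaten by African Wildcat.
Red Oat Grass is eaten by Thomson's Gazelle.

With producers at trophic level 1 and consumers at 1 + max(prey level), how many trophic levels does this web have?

3

Producers (level 1): Star Grass, Red Oat Grass.
Star Grass → Thomson's Gazelle → Jackal gives Jackal level 3.
No species has a prey at level 3, so no species reaches level 4.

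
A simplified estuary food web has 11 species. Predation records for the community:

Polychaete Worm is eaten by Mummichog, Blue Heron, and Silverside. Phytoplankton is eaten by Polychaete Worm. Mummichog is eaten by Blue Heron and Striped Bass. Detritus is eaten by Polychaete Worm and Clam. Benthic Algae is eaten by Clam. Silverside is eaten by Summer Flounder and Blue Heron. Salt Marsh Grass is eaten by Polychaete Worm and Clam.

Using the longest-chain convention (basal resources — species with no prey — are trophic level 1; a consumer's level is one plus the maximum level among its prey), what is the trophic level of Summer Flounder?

Trophic level 4

Phytoplankton has no prey (basal) → level 1.
Polychaete Worm eats Phytoplankton (level 1); other prey at levels: Salt Marsh Grass 1, Detritus 1 → level 2.
Silverside eats Polychaete Worm → level 3.
Summer Flounder eats Silverside → level 4.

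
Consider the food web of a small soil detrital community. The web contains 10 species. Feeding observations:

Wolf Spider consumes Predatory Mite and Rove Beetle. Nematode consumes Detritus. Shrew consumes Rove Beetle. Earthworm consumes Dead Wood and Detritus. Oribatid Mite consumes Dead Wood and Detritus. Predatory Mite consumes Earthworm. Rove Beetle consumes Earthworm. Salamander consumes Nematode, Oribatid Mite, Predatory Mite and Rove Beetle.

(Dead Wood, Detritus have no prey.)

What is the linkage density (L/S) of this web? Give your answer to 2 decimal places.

There are L = 14 links among S = 10 species.
L/S = 14/10 = 1.4000 ≈ 1.40.

L/S = 1.40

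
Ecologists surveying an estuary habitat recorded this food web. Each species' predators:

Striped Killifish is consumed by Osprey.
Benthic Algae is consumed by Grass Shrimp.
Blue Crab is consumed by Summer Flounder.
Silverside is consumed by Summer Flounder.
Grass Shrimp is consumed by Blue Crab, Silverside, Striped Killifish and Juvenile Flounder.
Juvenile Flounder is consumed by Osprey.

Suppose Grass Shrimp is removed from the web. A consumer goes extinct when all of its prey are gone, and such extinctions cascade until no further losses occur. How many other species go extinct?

Remove Grass Shrimp.
Round 1: Juvenile Flounder (all prey gone), Striped Killifish (all prey gone), Blue Crab (all prey gone), Silverside (all prey gone) → extinct.
Round 2: Summer Flounder (all prey gone), Osprey (all prey gone) → extinct.
No further losses. Total secondary extinctions: 6.

6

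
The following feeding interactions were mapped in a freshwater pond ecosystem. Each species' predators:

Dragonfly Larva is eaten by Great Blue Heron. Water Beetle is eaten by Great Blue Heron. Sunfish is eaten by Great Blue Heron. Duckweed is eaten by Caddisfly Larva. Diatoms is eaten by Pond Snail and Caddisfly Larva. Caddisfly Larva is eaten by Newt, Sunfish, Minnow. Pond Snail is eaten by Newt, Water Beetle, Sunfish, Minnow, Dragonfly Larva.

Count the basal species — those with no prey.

Basal species (no prey listed): Duckweed, Diatoms.
Count: 2.

2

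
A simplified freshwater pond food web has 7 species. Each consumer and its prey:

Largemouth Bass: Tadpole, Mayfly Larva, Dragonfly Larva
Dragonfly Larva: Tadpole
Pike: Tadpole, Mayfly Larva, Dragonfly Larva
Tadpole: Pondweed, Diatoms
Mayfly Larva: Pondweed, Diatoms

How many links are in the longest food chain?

3 links

One longest chain: Pondweed → Tadpole → Dragonfly Larva → Pike.
It has 4 species and 3 links.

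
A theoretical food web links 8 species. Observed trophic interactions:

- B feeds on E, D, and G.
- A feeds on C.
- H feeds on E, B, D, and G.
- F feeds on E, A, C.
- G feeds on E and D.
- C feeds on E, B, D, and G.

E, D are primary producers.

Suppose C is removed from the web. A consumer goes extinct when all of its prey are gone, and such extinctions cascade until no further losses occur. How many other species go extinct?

Remove C.
Round 1: A (all prey gone) → extinct.
No further losses. Total secondary extinctions: 1.

1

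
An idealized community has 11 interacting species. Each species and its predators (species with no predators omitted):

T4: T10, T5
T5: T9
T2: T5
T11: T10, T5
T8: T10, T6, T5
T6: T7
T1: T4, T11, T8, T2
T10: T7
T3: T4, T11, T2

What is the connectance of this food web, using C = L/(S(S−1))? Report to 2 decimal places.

C = 0.16

The web has S = 11 species and L = 18 feeding links.
C = L / (S(S−1)) = 18 / 110 = 0.1636 ≈ 0.16.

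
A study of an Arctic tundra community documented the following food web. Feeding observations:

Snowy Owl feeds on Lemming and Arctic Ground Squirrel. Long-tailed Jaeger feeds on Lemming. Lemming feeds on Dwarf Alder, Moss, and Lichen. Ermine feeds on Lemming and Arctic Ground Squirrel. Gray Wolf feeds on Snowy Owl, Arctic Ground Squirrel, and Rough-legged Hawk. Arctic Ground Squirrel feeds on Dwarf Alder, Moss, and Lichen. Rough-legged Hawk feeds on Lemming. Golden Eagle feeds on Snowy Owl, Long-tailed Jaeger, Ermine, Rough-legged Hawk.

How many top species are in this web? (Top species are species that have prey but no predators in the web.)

Top species (has prey, but nothing eats it): Gray Wolf, Golden Eagle.
Count: 2.

2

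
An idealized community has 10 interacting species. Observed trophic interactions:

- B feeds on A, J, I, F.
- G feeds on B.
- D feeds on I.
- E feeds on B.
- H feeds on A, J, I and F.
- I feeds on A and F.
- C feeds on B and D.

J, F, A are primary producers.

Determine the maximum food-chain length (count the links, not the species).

One longest chain: F → I → B → E.
It has 4 species and 3 links.

3 links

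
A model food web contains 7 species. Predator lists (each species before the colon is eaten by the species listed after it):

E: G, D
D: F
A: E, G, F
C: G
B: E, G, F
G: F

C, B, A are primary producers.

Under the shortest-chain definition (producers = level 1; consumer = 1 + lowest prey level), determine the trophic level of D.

Trophic level 3

B is a producer → level 1.
E eats B → level 2.
D eats E → level 3.
No prey of D is below level 2, so 3 is the minimum.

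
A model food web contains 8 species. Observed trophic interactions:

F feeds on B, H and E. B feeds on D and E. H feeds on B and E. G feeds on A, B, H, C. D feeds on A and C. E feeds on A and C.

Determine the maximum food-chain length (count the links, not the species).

4 links

One longest chain: C → D → B → H → G.
It has 5 species and 4 links.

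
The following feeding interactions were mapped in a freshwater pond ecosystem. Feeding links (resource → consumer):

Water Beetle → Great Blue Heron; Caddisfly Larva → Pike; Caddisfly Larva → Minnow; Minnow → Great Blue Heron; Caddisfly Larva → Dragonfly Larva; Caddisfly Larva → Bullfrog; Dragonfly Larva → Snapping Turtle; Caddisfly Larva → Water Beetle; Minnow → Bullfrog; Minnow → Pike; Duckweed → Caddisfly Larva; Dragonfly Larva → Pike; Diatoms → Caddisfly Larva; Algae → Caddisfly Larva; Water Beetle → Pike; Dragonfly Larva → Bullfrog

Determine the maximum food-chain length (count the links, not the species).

One longest chain: Diatoms → Caddisfly Larva → Dragonfly Larva → Snapping Turtle.
It has 4 species and 3 links.

3 links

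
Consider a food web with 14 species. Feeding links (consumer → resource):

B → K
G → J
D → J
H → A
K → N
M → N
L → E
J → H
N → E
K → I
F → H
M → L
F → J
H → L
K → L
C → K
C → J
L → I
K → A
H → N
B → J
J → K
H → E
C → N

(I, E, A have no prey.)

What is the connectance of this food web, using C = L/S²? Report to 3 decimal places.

The web has S = 14 species and L = 24 feeding links.
C = L / S² = 24 / 196 = 0.1224 ≈ 0.122.

C = 0.122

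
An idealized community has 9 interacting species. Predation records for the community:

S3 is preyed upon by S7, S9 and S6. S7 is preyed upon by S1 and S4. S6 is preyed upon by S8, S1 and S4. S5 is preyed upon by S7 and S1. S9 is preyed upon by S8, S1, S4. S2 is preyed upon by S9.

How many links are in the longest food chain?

One longest chain: S3 → S9 → S1.
It has 3 species and 2 links.

2 links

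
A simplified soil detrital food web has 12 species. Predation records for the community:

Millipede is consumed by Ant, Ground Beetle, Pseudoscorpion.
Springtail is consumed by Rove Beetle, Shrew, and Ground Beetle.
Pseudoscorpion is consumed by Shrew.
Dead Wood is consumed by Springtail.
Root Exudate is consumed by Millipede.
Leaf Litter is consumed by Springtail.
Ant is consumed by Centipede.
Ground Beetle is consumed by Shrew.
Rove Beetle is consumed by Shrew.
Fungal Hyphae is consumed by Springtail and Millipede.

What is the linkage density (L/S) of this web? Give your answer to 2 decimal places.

There are L = 15 links among S = 12 species.
L/S = 15/12 = 1.2500 ≈ 1.25.

L/S = 1.25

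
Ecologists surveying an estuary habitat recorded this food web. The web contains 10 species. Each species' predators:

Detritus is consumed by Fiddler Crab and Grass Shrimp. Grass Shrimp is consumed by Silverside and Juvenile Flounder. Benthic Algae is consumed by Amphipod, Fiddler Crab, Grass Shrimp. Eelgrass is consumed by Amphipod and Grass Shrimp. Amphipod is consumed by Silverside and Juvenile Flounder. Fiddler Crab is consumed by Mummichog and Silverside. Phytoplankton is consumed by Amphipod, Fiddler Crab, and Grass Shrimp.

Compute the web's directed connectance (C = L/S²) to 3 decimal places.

C = 0.160

The web has S = 10 species and L = 16 feeding links.
C = L / S² = 16 / 100 = 0.1600 ≈ 0.160.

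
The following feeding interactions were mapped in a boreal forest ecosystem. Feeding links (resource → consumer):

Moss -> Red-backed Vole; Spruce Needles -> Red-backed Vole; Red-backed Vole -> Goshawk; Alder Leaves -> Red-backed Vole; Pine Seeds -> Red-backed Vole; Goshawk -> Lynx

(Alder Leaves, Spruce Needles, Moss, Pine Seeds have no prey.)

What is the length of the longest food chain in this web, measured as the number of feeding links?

One longest chain: Alder Leaves → Red-backed Vole → Goshawk → Lynx.
It has 4 species and 3 links.

3 links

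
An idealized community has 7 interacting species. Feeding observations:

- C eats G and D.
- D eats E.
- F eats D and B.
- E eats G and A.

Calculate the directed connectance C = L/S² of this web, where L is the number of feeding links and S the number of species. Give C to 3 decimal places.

C = 0.143

The web has S = 7 species and L = 7 feeding links.
C = L / S² = 7 / 49 = 0.1429 ≈ 0.143.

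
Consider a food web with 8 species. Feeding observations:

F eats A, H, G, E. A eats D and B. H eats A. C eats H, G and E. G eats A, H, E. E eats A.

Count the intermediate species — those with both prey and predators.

Intermediate species (has both prey and predators): A, H, E, G.
Count: 4.

4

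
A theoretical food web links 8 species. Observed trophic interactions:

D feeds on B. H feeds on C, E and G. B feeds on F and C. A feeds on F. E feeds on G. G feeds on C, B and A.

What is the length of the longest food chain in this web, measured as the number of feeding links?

One longest chain: C → B → G → E → H.
It has 5 species and 4 links.

4 links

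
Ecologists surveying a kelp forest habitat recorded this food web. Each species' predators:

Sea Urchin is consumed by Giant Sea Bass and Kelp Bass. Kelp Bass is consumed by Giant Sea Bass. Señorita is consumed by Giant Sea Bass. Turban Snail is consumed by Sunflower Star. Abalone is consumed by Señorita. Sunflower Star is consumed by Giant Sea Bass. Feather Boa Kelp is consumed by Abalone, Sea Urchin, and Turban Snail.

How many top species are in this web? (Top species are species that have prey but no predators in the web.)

1

Top species (has prey, but nothing eats it): Giant Sea Bass.
Count: 1.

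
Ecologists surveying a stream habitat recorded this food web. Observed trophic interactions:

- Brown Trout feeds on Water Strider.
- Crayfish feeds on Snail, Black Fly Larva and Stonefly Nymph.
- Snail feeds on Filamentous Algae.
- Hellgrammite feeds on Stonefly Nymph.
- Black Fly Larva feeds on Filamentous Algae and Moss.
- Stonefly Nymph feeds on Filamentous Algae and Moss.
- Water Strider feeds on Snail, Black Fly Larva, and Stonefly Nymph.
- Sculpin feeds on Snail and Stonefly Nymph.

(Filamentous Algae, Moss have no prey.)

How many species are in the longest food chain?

One longest chain: Filamentous Algae → Snail → Water Strider → Brown Trout.
It has 4 species and 3 links.

4 species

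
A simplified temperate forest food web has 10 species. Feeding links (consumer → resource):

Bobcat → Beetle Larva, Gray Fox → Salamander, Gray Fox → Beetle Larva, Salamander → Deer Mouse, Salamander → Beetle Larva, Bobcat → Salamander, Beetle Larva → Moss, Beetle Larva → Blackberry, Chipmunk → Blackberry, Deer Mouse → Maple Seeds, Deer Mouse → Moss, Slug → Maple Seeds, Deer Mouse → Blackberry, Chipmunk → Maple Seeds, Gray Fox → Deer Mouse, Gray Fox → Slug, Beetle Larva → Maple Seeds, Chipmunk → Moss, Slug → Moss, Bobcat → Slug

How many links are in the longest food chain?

One longest chain: Maple Seeds → Deer Mouse → Salamander → Gray Fox.
It has 4 species and 3 links.

3 links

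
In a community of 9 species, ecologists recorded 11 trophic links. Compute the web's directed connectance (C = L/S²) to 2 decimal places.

The web has S = 9 species and L = 11 feeding links.
C = L / S² = 11 / 81 = 0.1358 ≈ 0.14.

C = 0.14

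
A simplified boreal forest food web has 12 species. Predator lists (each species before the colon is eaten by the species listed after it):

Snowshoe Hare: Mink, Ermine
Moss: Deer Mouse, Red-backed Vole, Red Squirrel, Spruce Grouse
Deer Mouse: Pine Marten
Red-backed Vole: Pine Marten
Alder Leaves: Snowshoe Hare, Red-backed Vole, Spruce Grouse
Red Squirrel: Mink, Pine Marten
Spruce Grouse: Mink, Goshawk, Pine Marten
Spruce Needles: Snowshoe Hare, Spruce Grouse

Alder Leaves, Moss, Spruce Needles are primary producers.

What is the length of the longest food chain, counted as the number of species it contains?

One longest chain: Alder Leaves → Snowshoe Hare → Mink.
It has 3 species and 2 links.

3 species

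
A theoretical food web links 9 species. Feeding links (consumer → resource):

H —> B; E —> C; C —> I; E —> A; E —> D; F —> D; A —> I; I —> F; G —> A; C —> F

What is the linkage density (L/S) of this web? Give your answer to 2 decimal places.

L/S = 1.11

There are L = 10 links among S = 9 species.
L/S = 10/9 = 1.1111 ≈ 1.11.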